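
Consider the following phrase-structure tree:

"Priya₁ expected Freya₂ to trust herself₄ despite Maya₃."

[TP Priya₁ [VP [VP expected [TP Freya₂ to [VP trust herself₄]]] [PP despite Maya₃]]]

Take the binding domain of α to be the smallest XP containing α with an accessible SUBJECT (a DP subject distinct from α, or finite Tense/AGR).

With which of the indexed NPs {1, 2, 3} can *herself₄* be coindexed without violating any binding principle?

{2}

*herself* is an anaphor, so Principle A applies: it must be bound in its binding domain.
Binding domain of *herself₄*: the embedded TP, whose subject is Freya₂.
*Priya₁* c-commands the anaphor but is outside its binding domain → cannot satisfy Principle A.
*Freya₂* c-commands the anaphor within its binding domain → licit binder.
*Maya₃* does not c-command the anaphor → cannot bind it.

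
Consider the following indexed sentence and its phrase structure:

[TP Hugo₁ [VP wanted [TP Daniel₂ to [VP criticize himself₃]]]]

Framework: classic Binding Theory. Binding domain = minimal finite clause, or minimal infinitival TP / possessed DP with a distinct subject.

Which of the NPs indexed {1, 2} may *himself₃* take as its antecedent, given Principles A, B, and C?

{2}

*himself* is an anaphor, so Principle A applies: it must be bound in its binding domain.
Binding domain of *himself₃*: the embedded TP, whose subject is Daniel₂.
*Hugo₁* c-commands the anaphor but is outside its binding domain → cannot satisfy Principle A.
*Daniel₂* c-commands the anaphor within its binding domain → licit binder.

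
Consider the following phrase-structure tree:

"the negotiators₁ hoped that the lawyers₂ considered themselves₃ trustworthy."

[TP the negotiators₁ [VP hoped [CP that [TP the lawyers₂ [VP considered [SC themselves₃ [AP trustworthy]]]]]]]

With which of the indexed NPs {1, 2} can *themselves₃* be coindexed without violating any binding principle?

*themselves* is an anaphor, so Principle A applies: it must be bound in its binding domain.
Binding domain of *themselves₃*: the embedded TP, whose subject is the lawyers₂.
*the negotiators₁* c-commands the anaphor but is outside its binding domain → cannot satisfy Principle A.
*the lawyers₂* c-commands the anaphor within its binding domain → licit binder.

{2}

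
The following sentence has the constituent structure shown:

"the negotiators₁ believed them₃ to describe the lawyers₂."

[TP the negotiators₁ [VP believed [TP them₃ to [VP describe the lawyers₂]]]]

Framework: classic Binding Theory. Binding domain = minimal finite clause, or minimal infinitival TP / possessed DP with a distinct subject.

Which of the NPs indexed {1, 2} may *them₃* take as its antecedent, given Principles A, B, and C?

*them* is a pronoun, so Principle B applies: it must be free in its binding domain.
Binding domain of *them₃*: the matrix TP, whose subject is the negotiators₁.
*the negotiators₁* c-commands the pronoun within its binding domain → coindexation would violate Principle B.
*the lawyers₂*: the pronoun c-commands this R-expression → coindexation would violate Principle C on *the lawyers₂*.

none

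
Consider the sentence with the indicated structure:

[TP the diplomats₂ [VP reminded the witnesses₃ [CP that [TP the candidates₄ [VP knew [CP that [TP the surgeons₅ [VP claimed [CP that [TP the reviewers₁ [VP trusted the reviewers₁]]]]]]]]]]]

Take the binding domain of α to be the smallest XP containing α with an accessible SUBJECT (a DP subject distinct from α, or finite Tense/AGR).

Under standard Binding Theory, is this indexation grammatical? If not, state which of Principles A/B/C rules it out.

The two coindexed NPs are *the reviewers₁* (the lower occurrence) and *the reviewers₁* (the higher occurrence).
*the reviewers₁* (the lower occurrence) is an R-expression. Principle C requires it to be free everywhere.
*the reviewers₁* (the higher occurrence) c-commands it and carries the same index.
The R-expression is bound → Principle C violation.

Principle C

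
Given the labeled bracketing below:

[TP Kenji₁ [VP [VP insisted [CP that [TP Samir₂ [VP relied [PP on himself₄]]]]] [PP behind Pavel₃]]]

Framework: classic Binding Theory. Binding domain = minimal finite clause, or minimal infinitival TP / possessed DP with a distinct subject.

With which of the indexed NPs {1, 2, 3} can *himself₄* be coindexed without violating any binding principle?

*himself* is an anaphor, so Principle A applies: it must be bound in its binding domain.
Binding domain of *himself₄*: the embedded TP, whose subject is Samir₂.
*Kenji₁* c-commands the anaphor but is outside its binding domain → cannot satisfy Principle A.
*Samir₂* c-commands the anaphor within its binding domain → licit binder.
*Pavel₃* does not c-command the anaphor → cannot bind it.

{2}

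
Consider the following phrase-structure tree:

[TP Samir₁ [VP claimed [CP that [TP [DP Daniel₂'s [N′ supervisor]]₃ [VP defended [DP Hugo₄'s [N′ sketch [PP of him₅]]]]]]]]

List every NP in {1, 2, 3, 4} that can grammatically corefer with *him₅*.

{1, 2, 3}

*him* is a pronoun, so Principle B applies: it must be free in its binding domain.
Binding domain of *him₅*: the possessed DP, whose subject is Hugo₄.
*Samir₁* c-commands the pronoun but from outside its binding domain, and is not c-commanded by it → coindexation permitted.
*Daniel₂* and the pronoun do not c-command one another → neither Principle B nor Principle C is at stake; coindexation permitted.
*[Daniel₂'s supervisor]₃* c-commands the pronoun but from outside its binding domain, and is not c-commanded by it → coindexation permitted.
*Hugo₄* c-commands the pronoun within its binding domain → coindexation would violate Principle B.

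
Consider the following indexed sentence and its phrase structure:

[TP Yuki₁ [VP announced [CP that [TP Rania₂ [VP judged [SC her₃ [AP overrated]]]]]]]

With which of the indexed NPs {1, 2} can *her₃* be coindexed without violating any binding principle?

{1}

*her* is a pronoun, so Principle B applies: it must be free in its binding domain.
Binding domain of *her₃*: the embedded TP, whose subject is Rania₂.
*Yuki₁* c-commands the pronoun but from outside its binding domain, and is not c-commanded by it → coindexation permitted.
*Rania₂* c-commands the pronoun within its binding domain → coindexation would violate Principle B.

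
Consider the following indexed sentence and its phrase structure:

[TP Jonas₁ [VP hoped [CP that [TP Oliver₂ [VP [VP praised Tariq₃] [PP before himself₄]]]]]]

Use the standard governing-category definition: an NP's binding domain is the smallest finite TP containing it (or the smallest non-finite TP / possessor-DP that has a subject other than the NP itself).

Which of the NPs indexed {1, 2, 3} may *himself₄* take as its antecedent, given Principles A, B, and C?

{2}

*himself* is an anaphor, so Principle A applies: it must be bound in its binding domain.
Binding domain of *himself₄*: the embedded TP, whose subject is Oliver₂.
*Jonas₁* c-commands the anaphor but is outside its binding domain → cannot satisfy Principle A.
*Oliver₂* c-commands the anaphor within its binding domain → licit binder.
*Tariq₃* does not c-command the anaphor → cannot bind it.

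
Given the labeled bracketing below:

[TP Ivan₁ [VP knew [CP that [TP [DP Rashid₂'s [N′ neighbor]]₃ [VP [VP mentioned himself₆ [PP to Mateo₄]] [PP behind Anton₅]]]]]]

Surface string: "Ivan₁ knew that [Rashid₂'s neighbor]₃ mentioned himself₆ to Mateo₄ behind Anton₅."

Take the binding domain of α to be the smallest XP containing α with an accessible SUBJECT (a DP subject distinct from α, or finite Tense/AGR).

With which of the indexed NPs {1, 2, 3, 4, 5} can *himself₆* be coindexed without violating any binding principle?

*himself* is an anaphor, so Principle A applies: it must be bound in its binding domain.
Binding domain of *himself₆*: the embedded TP, whose subject is [Rashid₂'s neighbor]₃.
*Ivan₁* c-commands the anaphor but is outside its binding domain → cannot satisfy Principle A.
*Rashid₂* does not c-command the anaphor → cannot bind it.
*[Rashid₂'s neighbor]₃* c-commands the anaphor within its binding domain → licit binder.
*Mateo₄* does not c-command the anaphor → cannot bind it.
*Anton₅* does not c-command the anaphor → cannot bind it.

{3}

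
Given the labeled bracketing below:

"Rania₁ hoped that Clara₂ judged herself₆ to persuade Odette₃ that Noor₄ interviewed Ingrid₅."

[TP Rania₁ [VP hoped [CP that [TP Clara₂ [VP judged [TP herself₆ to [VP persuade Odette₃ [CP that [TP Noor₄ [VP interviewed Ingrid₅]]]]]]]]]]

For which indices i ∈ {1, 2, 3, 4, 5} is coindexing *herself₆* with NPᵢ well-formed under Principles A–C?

*herself* is an anaphor, so Principle A applies: it must be bound in its binding domain.
Binding domain of *herself₆*: the embedded TP, whose subject is Clara₂.
*Rania₁* c-commands the anaphor but is outside its binding domain → cannot satisfy Principle A.
*Clara₂* c-commands the anaphor within its binding domain → licit binder.
*Odette₃* does not c-command the anaphor → cannot bind it.
*Noor₄* does not c-command the anaphor → cannot bind it.
*Ingrid₅* does not c-command the anaphor → cannot bind it.

{2}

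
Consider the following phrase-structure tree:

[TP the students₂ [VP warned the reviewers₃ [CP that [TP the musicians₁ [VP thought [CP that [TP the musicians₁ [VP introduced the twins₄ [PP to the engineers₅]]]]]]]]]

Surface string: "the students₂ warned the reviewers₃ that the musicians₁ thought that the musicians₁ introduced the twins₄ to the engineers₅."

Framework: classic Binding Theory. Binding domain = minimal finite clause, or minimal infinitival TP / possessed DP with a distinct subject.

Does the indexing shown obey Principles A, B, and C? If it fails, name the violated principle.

The two coindexed NPs are *the musicians₁* (the lower occurrence) and *the musicians₁* (the higher occurrence).
*the musicians₁* (the lower occurrence) is an R-expression. Principle C requires it to be free everywhere.
*the musicians₁* (the higher occurrence) c-commands it and carries the same index.
The R-expression is bound → Principle C violation.

Principle C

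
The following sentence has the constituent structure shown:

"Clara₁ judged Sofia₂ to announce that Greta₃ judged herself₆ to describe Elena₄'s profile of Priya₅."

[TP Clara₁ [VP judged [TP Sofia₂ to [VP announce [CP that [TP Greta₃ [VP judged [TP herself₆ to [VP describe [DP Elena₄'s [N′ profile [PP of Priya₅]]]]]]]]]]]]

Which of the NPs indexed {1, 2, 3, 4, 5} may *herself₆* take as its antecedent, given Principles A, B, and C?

*herself* is an anaphor, so Principle A applies: it must be bound in its binding domain.
Binding domain of *herself₆*: the embedded TP, whose subject is Greta₃.
*Clara₁* c-commands the anaphor but is outside its binding domain → cannot satisfy Principle A.
*Sofia₂* c-commands the anaphor but is outside its binding domain → cannot satisfy Principle A.
*Greta₃* c-commands the anaphor within its binding domain → licit binder.
*Elena₄* does not c-command the anaphor → cannot bind it.
*Priya₅* does not c-command the anaphor → cannot bind it.

{3}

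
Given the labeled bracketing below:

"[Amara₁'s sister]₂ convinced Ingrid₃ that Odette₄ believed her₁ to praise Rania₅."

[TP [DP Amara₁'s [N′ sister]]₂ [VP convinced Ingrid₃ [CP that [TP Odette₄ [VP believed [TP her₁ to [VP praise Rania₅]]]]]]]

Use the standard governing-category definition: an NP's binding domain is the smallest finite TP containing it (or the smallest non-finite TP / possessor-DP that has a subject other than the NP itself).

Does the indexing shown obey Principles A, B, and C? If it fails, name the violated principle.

The two coindexed NPs are *Amara₁* and *her₁*.
*her₁* is a pronoun; its binding domain is the embedded TP, whose subject is Odette₄. Within that domain it is c-commanded only by *Odette₄*, which carries a different index — the pronoun is free locally, so Principle B holds.
*Amara₁* is an R-expression; *her₁* does not c-command it, and no other NP shares its index, so Principle C is satisfied.
All principles are respected.

grammatical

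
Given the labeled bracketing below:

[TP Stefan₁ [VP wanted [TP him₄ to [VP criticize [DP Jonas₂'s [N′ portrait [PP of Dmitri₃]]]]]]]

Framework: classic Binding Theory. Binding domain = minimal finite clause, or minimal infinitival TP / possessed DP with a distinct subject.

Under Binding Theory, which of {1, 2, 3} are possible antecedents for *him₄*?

none

*him* is a pronoun, so Principle B applies: it must be free in its binding domain.
Binding domain of *him₄*: the matrix TP, whose subject is Stefan₁.
*Stefan₁* c-commands the pronoun within its binding domain → coindexation would violate Principle B.
*Jonas₂*: the pronoun c-commands this R-expression → coindexation would violate Principle C on *Jonas₂*.
*Dmitri₃*: the pronoun c-commands this R-expression → coindexation would violate Principle C on *Dmitri₃*.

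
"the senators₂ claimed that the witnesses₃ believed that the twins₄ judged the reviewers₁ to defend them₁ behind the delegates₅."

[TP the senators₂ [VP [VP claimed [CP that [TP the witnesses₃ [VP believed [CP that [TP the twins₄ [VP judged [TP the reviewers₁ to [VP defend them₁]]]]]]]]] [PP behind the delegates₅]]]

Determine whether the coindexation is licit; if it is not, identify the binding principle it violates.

Principle B

The two coindexed NPs are *the reviewers₁* and *them₁*.
*them₁* is a pronoun. Its binding domain is the embedded TP, whose subject is the reviewers₁.
*the reviewers₁* c-commands it within that domain and carries the same index.
The pronoun is locally bound → Principle B violation.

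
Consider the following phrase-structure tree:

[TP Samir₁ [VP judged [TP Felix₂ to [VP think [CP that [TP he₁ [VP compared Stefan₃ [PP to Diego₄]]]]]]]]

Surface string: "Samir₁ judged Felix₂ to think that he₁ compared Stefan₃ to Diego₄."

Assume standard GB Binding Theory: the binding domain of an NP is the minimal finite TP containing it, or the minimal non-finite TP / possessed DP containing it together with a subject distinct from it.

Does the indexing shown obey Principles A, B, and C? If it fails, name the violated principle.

grammatical

The two coindexed NPs are *Samir₁* and *he₁*.
*he₁* is a pronoun; nothing c-commands it within its binding domain (the embedded TP.), so Principle B holds trivially.
*Samir₁* is an R-expression; *he₁* does not c-command it, and no other NP shares its index, so Principle C is satisfied.
All principles are respected.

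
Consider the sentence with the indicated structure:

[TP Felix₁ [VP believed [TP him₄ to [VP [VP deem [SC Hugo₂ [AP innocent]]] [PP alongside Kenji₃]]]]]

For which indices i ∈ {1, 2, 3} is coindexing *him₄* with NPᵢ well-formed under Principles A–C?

none

*him* is a pronoun, so Principle B applies: it must be free in its binding domain.
Binding domain of *him₄*: the matrix TP, whose subject is Felix₁.
*Felix₁* c-commands the pronoun within its binding domain → coindexation would violate Principle B.
*Hugo₂*: the pronoun c-commands this R-expression → coindexation would violate Principle C on *Hugo₂*.
*Kenji₃*: the pronoun c-commands this R-expression → coindexation would violate Principle C on *Kenji₃*.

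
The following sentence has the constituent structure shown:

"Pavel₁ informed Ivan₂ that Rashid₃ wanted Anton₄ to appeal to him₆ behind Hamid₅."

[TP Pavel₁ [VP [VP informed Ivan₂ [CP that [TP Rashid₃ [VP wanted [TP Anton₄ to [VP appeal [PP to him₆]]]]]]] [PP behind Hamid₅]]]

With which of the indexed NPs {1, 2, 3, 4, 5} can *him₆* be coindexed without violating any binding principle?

*him* is a pronoun, so Principle B applies: it must be free in its binding domain.
Binding domain of *him₆*: the embedded TP, whose subject is Anton₄.
*Pavel₁* c-commands the pronoun but from outside its binding domain, and is not c-commanded by it → coindexation permitted.
*Ivan₂* c-commands the pronoun but from outside its binding domain, and is not c-commanded by it → coindexation permitted.
*Rashid₃* c-commands the pronoun but from outside its binding domain, and is not c-commanded by it → coindexation permitted.
*Anton₄* c-commands the pronoun within its binding domain → coindexation would violate Principle B.
*Hamid₅* and the pronoun do not c-command one another → neither Principle B nor Principle C is at stake; coindexation permitted.

{1, 2, 3, 5}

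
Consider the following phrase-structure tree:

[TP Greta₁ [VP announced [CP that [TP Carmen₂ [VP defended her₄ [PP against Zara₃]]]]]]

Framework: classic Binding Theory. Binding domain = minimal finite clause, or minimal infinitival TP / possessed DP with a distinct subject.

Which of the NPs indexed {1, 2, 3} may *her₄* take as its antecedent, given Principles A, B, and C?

*her* is a pronoun, so Principle B applies: it must be free in its binding domain.
Binding domain of *her₄*: the embedded TP, whose subject is Carmen₂.
*Greta₁* c-commands the pronoun but from outside its binding domain, and is not c-commanded by it → coindexation permitted.
*Carmen₂* c-commands the pronoun within its binding domain → coindexation would violate Principle B.
*Zara₃*: the pronoun c-commands this R-expression → coindexation would violate Principle C on *Zara₃*.

{1}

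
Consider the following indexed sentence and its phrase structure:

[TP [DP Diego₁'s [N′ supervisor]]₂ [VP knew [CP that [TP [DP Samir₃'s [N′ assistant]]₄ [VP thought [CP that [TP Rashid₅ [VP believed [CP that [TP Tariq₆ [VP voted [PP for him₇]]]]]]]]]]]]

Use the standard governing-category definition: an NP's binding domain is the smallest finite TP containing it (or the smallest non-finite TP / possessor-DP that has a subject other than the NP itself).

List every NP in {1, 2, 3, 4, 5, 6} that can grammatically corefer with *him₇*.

{1, 2, 3, 4, 5}

*him* is a pronoun, so Principle B applies: it must be free in its binding domain.
Binding domain of *him₇*: the embedded TP, whose subject is Tariq₆.
*Diego₁* and the pronoun do not c-command one another → neither Principle B nor Principle C is at stake; coindexation permitted.
*[Diego₁'s supervisor]₂* c-commands the pronoun but from outside its binding domain, and is not c-commanded by it → coindexation permitted.
*Samir₃* and the pronoun do not c-command one another → neither Principle B nor Principle C is at stake; coindexation permitted.
*[Samir₃'s assistant]₄* c-commands the pronoun but from outside its binding domain, and is not c-commanded by it → coindexation permitted.
*Rashid₅* c-commands the pronoun but from outside its binding domain, and is not c-commanded by it → coindexation permitted.
*Tariq₆* c-commands the pronoun within its binding domain → coindexation would violate Principle B.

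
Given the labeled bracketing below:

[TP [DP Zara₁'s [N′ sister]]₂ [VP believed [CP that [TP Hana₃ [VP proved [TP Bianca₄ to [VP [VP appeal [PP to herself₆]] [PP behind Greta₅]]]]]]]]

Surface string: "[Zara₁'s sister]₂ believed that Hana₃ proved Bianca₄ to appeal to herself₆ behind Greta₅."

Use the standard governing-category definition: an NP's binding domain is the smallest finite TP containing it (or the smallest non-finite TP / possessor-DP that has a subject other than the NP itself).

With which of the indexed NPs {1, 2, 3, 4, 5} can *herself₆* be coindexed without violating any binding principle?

*herself* is an anaphor, so Principle A applies: it must be bound in its binding domain.
Binding domain of *herself₆*: the embedded TP, whose subject is Bianca₄.
*Zara₁* does not c-command the anaphor → cannot bind it.
*[Zara₁'s sister]₂* c-commands the anaphor but is outside its binding domain → cannot satisfy Principle A.
*Hana₃* c-commands the anaphor but is outside its binding domain → cannot satisfy Principle A.
*Bianca₄* c-commands the anaphor within its binding domain → licit binder.
*Greta₅* does not c-command the anaphor → cannot bind it.

{4}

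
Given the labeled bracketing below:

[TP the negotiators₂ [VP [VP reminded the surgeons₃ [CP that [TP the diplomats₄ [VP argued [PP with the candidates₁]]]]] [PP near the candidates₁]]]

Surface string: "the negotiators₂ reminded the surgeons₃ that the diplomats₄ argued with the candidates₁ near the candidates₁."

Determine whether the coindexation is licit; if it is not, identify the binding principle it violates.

grammatical

The two coindexed NPs are *the candidates₁* and *the candidates₁*.
*the candidates₁* is an R-expression; no coindexed NP c-commands it, so Principle C holds.
*the candidates₁* is an R-expression; *the candidates₁* does not c-command it, and no other NP shares its index, so Principle C is satisfied.
All principles are respected.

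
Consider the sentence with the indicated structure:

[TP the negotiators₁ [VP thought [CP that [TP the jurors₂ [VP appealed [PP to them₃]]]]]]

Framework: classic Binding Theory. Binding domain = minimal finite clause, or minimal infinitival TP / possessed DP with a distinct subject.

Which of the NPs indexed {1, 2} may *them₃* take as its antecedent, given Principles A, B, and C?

{1}

*them* is a pronoun, so Principle B applies: it must be free in its binding domain.
Binding domain of *them₃*: the embedded TP, whose subject is the jurors₂.
*the negotiators₁* c-commands the pronoun but from outside its binding domain, and is not c-commanded by it → coindexation permitted.
*the jurors₂* c-commands the pronoun within its binding domain → coindexation would violate Principle B.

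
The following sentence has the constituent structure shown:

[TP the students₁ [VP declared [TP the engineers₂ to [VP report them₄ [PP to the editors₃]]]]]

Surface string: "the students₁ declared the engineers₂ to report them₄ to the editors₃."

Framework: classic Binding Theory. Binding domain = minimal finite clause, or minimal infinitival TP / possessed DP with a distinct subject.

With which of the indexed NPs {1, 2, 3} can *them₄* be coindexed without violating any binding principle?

*them* is a pronoun, so Principle B applies: it must be free in its binding domain.
Binding domain of *them₄*: the embedded TP, whose subject is the engineers₂.
*the students₁* c-commands the pronoun but from outside its binding domain, and is not c-commanded by it → coindexation permitted.
*the engineers₂* c-commands the pronoun within its binding domain → coindexation would violate Principle B.
*the editors₃*: the pronoun c-commands this R-expression → coindexation would violate Principle C on *the editors₃*.

{1}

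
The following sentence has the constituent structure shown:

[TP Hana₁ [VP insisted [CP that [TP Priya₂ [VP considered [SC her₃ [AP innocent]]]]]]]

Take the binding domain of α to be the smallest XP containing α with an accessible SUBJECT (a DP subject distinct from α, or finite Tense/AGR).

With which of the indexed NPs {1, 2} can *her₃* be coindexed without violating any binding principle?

*her* is a pronoun, so Principle B applies: it must be free in its binding domain.
Binding domain of *her₃*: the embedded TP, whose subject is Priya₂.
*Hana₁* c-commands the pronoun but from outside its binding domain, and is not c-commanded by it → coindexation permitted.
*Priya₂* c-commands the pronoun within its binding domain → coindexation would violate Principle B.

{1}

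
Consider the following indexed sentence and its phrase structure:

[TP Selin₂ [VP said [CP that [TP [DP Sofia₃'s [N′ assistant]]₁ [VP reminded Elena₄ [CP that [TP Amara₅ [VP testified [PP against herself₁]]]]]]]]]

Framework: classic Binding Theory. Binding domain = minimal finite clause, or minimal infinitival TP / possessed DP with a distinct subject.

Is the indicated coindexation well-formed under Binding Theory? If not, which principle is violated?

The two coindexed NPs are *[Sofia₃'s assistant]₁* and *herself₁*.
*herself₁* is an anaphor. Principle A requires it to be bound within its binding domain — the embedded TP, whose subject is Amara₅.
Within that domain it is c-commanded by *Amara₅*, which does not share its index.
*[Sofia₃'s assistant]₁* does c-command the anaphor, but from outside its binding domain.
The anaphor is unbound in its domain → Principle A violation.

Principle A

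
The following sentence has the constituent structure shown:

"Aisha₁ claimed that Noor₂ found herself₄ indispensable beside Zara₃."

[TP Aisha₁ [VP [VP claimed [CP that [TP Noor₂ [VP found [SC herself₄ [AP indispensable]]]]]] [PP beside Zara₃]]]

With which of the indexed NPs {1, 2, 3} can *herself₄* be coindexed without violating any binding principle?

{2}

*herself* is an anaphor, so Principle A applies: it must be bound in its binding domain.
Binding domain of *herself₄*: the embedded TP, whose subject is Noor₂.
*Aisha₁* c-commands the anaphor but is outside its binding domain → cannot satisfy Principle A.
*Noor₂* c-commands the anaphor within its binding domain → licit binder.
*Zara₃* does not c-command the anaphor → cannot bind it.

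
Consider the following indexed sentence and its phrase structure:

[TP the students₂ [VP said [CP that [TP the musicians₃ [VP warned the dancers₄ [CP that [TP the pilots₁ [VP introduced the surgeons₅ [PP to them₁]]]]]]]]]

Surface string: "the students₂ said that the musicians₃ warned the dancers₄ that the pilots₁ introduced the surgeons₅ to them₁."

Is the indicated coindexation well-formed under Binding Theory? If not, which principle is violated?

Principle B

The two coindexed NPs are *the pilots₁* and *them₁*.
*them₁* is a pronoun. Its binding domain is the embedded TP, whose subject is the pilots₁.
*the pilots₁* c-commands it within that domain and carries the same index.
The pronoun is locally bound → Principle B violation.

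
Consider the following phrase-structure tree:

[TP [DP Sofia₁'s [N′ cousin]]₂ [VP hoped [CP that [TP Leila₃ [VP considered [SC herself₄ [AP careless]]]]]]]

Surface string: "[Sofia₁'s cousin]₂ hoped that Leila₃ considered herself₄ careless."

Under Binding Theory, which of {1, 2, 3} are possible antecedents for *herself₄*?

{3}

*herself* is an anaphor, so Principle A applies: it must be bound in its binding domain.
Binding domain of *herself₄*: the embedded TP, whose subject is Leila₃.
*Sofia₁* does not c-command the anaphor → cannot bind it.
*[Sofia₁'s cousin]₂* c-commands the anaphor but is outside its binding domain → cannot satisfy Principle A.
*Leila₃* c-commands the anaphor within its binding domain → licit binder.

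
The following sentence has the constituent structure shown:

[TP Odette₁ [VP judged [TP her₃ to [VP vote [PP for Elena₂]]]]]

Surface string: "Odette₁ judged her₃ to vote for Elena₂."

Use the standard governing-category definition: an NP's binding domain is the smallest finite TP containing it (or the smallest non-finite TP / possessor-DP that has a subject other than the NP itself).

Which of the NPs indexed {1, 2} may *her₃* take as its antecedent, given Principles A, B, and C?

*her* is a pronoun, so Principle B applies: it must be free in its binding domain.
Binding domain of *her₃*: the matrix TP, whose subject is Odette₁.
*Odette₁* c-commands the pronoun within its binding domain → coindexation would violate Principle B.
*Elena₂*: the pronoun c-commands this R-expression → coindexation would violate Principle C on *Elena₂*.

none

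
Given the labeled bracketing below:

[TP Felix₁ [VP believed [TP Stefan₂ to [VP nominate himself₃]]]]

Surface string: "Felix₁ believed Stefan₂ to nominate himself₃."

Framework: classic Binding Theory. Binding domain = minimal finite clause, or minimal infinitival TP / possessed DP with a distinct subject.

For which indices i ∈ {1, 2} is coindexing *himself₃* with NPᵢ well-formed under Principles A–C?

{2}

*himself* is an anaphor, so Principle A applies: it must be bound in its binding domain.
Binding domain of *himself₃*: the embedded TP, whose subject is Stefan₂.
*Felix₁* c-commands the anaphor but is outside its binding domain → cannot satisfy Principle A.
*Stefan₂* c-commands the anaphor within its binding domain → licit binder.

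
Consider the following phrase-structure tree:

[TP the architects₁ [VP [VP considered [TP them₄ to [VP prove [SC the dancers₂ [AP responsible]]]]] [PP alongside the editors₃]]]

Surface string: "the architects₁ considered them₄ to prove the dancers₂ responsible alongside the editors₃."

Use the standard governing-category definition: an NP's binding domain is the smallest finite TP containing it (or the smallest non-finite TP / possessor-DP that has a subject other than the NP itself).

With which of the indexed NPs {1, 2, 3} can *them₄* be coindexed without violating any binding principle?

{3}

*them* is a pronoun, so Principle B applies: it must be free in its binding domain.
Binding domain of *them₄*: the matrix TP, whose subject is the architects₁.
*the architects₁* c-commands the pronoun within its binding domain → coindexation would violate Principle B.
*the dancers₂*: the pronoun c-commands this R-expression → coindexation would violate Principle C on *the dancers₂*.
*the editors₃* and the pronoun do not c-command one another → neither Principle B nor Principle C is at stake; coindexation permitted.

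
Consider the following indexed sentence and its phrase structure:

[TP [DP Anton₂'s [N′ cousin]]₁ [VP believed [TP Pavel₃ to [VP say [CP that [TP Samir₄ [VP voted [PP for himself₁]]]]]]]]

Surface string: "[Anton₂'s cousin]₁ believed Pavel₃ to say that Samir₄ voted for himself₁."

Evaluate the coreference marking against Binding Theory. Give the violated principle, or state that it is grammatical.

The two coindexed NPs are *[Anton₂'s cousin]₁* and *himself₁*.
*himself₁* is an anaphor. Principle A requires it to be bound within its binding domain — the embedded TP, whose subject is Samir₄.
Within that domain it is c-commanded by *Samir₄*, which does not share its index.
*[Anton₂'s cousin]₁* does c-command the anaphor, but from outside its binding domain.
The anaphor is unbound in its domain → Principle A violation.

Principle A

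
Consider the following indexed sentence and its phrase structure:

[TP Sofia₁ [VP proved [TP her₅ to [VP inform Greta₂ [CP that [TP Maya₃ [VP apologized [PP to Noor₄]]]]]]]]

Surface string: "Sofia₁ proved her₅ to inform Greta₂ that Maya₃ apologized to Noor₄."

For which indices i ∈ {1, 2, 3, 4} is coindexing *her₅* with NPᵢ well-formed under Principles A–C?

*her* is a pronoun, so Principle B applies: it must be free in its binding domain.
Binding domain of *her₅*: the matrix TP, whose subject is Sofia₁.
*Sofia₁* c-commands the pronoun within its binding domain → coindexation would violate Principle B.
*Greta₂*: the pronoun c-commands this R-expression → coindexation would violate Principle C on *Greta₂*.
*Maya₃*: the pronoun c-commands this R-expression → coindexation would violate Principle C on *Maya₃*.
*Noor₄*: the pronoun c-commands this R-expression → coindexation would violate Principle C on *Noor₄*.

none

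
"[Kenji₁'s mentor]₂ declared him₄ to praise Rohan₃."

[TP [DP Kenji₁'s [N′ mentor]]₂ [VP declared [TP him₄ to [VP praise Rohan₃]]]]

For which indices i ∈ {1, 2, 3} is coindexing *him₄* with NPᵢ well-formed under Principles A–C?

{1}

*him* is a pronoun, so Principle B applies: it must be free in its binding domain.
Binding domain of *him₄*: the matrix TP, whose subject is [Kenji₁'s mentor]₂.
*Kenji₁* and the pronoun do not c-command one another → neither Principle B nor Principle C is at stake; coindexation permitted.
*[Kenji₁'s mentor]₂* c-commands the pronoun within its binding domain → coindexation would violate Principle B.
*Rohan₃*: the pronoun c-commands this R-expression → coindexation would violate Principle C on *Rohan₃*.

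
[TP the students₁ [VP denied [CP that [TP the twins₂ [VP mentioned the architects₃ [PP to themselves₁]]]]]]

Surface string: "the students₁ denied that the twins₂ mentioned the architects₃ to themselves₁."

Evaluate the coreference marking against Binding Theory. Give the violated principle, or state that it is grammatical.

Principle A

The two coindexed NPs are *the students₁* and *themselves₁*.
*themselves₁* is an anaphor. Principle A requires it to be bound within its binding domain — the embedded TP, whose subject is the twins₂.
Within that domain it is c-commanded by *the twins₂*, *the architects₃*, none of which share its index.
*the students₁* does c-command the anaphor, but from outside its binding domain.
The anaphor is unbound in its domain → Principle A violation.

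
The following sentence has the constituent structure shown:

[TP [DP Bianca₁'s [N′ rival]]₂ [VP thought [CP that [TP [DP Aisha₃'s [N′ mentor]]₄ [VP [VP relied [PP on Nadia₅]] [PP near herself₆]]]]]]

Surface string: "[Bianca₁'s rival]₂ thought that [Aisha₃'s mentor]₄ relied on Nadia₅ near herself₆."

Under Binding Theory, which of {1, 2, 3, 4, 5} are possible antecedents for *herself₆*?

*herself* is an anaphor, so Principle A applies: it must be bound in its binding domain.
Binding domain of *herself₆*: the embedded TP, whose subject is [Aisha₃'s mentor]₄.
*Bianca₁* does not c-command the anaphor → cannot bind it.
*[Bianca₁'s rival]₂* c-commands the anaphor but is outside its binding domain → cannot satisfy Principle A.
*Aisha₃* does not c-command the anaphor → cannot bind it.
*[Aisha₃'s mentor]₄* c-commands the anaphor within its binding domain → licit binder.
*Nadia₅* does not c-command the anaphor → cannot bind it.

{4}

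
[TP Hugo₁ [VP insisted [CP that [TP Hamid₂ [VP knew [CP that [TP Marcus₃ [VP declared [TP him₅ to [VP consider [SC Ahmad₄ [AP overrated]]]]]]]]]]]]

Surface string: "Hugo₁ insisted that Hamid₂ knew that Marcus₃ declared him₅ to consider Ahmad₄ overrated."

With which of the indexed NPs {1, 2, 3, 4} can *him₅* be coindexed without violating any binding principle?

{1, 2}

*him* is a pronoun, so Principle B applies: it must be free in its binding domain.
Binding domain of *him₅*: the embedded TP, whose subject is Marcus₃.
*Hugo₁* c-commands the pronoun but from outside its binding domain, and is not c-commanded by it → coindexation permitted.
*Hamid₂* c-commands the pronoun but from outside its binding domain, and is not c-commanded by it → coindexation permitted.
*Marcus₃* c-commands the pronoun within its binding domain → coindexation would violate Principle B.
*Ahmad₄*: the pronoun c-commands this R-expression → coindexation would violate Principle C on *Ahmad₄*.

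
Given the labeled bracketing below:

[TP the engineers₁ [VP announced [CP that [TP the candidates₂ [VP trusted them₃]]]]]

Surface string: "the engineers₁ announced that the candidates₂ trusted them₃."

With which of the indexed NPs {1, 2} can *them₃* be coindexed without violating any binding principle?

{1}

*them* is a pronoun, so Principle B applies: it must be free in its binding domain.
Binding domain of *them₃*: the embedded TP, whose subject is the candidates₂.
*the engineers₁* c-commands the pronoun but from outside its binding domain, and is not c-commanded by it → coindexation permitted.
*the candidates₂* c-commands the pronoun within its binding domain → coindexation would violate Principle B.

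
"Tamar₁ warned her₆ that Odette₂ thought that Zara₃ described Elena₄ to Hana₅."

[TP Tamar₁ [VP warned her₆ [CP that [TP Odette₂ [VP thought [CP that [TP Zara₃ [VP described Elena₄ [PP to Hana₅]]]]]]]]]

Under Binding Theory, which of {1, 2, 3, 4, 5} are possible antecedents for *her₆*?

none

*her* is a pronoun, so Principle B applies: it must be free in its binding domain.
Binding domain of *her₆*: the matrix TP, whose subject is Tamar₁.
*Tamar₁* c-commands the pronoun within its binding domain → coindexation would violate Principle B.
*Odette₂*: the pronoun c-commands this R-expression → coindexation would violate Principle C on *Odette₂*.
*Zara₃*: the pronoun c-commands this R-expression → coindexation would violate Principle C on *Zara₃*.
*Elena₄*: the pronoun c-commands this R-expression → coindexation would violate Principle C on *Elena₄*.
*Hana₅*: the pronoun c-commands this R-expression → coindexation would violate Principle C on *Hana₅*.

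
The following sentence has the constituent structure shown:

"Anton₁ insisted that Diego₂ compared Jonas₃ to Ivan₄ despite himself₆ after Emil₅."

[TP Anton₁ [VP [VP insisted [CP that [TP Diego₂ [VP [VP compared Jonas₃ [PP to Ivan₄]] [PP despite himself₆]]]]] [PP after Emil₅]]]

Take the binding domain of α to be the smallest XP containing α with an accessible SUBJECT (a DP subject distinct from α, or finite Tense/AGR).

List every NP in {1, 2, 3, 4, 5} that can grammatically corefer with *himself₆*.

*himself* is an anaphor, so Principle A applies: it must be bound in its binding domain.
Binding domain of *himself₆*: the embedded TP, whose subject is Diego₂.
*Anton₁* c-commands the anaphor but is outside its binding domain → cannot satisfy Principle A.
*Diego₂* c-commands the anaphor within its binding domain → licit binder.
*Jonas₃* does not c-command the anaphor → cannot bind it.
*Ivan₄* does not c-command the anaphor → cannot bind it.
*Emil₅* does not c-command the anaphor → cannot bind it.

{2}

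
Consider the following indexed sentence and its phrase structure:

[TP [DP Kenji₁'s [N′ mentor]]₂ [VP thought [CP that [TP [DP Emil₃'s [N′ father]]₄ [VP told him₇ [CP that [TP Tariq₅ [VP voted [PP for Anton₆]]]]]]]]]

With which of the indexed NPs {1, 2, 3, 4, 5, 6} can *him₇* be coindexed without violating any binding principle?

*him* is a pronoun, so Principle B applies: it must be free in its binding domain.
Binding domain of *him₇*: the embedded TP, whose subject is [Emil₃'s father]₄.
*Kenji₁* and the pronoun do not c-command one another → neither Principle B nor Principle C is at stake; coindexation permitted.
*[Kenji₁'s mentor]₂* c-commands the pronoun but from outside its binding domain, and is not c-commanded by it → coindexation permitted.
*Emil₃* and the pronoun do not c-command one another → neither Principle B nor Principle C is at stake; coindexation permitted.
*[Emil₃'s father]₄* c-commands the pronoun within its binding domain → coindexation would violate Principle B.
*Tariq₅*: the pronoun c-commands this R-expression → coindexation would violate Principle C on *Tariq₅*.
*Anton₆*: the pronoun c-commands this R-expression → coindexation would violate Principle C on *Anton₆*.

{1, 2, 3}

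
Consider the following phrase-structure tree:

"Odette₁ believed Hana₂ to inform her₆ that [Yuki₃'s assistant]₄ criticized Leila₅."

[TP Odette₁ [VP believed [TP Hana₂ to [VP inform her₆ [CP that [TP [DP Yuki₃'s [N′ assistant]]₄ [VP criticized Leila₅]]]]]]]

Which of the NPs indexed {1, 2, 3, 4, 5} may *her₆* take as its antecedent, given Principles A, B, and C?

*her* is a pronoun, so Principle B applies: it must be free in its binding domain.
Binding domain of *her₆*: the embedded TP, whose subject is Hana₂.
*Odette₁* c-commands the pronoun but from outside its binding domain, and is not c-commanded by it → coindexation permitted.
*Hana₂* c-commands the pronoun within its binding domain → coindexation would violate Principle B.
*Yuki₃*: the pronoun c-commands this R-expression → coindexation would violate Principle C on *Yuki₃*.
*[Yuki₃'s assistant]₄*: the pronoun c-commands this R-expression → coindexation would violate Principle C on *[Yuki₃'s assistant]₄*.
*Leila₅*: the pronoun c-commands this R-expression → coindexation would violate Principle C on *Leila₅*.

{1}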